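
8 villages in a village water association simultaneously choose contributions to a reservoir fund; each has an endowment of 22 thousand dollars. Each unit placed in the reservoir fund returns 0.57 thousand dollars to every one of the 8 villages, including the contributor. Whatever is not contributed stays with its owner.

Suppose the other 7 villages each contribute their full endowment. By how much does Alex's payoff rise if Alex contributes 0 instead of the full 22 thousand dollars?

Switching from a contribution of 22 to 0 lets Alex keep an extra 22 thousand dollars, but lowers the reservoir fund by 22, which costs Alex their own share of that drop: 0.57 × 22 = 12.54.
Net gain = 22 − 12.54 = 9.46. The private return per contributed unit (0.57) is below 1, so free-riding is indeed the best response regardless of what the others do.

9.46 thousand dollars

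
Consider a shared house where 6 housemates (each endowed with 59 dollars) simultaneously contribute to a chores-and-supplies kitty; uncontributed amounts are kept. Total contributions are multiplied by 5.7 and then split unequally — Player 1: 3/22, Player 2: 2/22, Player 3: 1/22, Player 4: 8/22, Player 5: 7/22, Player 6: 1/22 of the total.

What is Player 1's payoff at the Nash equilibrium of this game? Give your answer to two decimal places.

150.72 dollars

For player j, contributing a unit is worthwhile iff 5.7 × (j's share) ≥ 1, i.e. iff j's share is at least 0.1754.
Player 4 and Player 5 are above the threshold, contributing 59 each; the remaining 4 contribute 0. Total contributed: 118.
Player 1 keeps 59 and receives 5.7 × 118 × 3/22 = 91.72 from the chores-and-supplies kitty, for a payoff of 150.72.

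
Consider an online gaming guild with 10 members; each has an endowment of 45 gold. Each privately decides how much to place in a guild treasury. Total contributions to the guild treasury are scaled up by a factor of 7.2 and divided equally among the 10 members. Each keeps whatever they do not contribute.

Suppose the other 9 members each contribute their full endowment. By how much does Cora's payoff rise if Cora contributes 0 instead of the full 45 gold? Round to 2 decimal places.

Switching from a contribution of 45 to 0 lets Cora keep an extra 45 gold, but lowers the guild treasury by 45, which costs Cora their own share of that drop: 7.2/10 × 45 = 32.40.
Net gain = 45 − 32.40 = 12.60. The private return per contributed unit (0.7200) is below 1, so free-riding is indeed the best response regardless of what the others do.

12.60 gold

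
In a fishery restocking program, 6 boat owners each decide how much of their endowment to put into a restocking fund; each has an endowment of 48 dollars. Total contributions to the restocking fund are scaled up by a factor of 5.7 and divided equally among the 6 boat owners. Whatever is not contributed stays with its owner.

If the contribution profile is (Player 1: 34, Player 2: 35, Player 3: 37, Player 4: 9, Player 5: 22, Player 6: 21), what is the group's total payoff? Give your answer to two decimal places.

Total contributed: 34 + 35 + 37 + 9 + 22 + 21 = 158; total kept: 6 × 48 − 158 = 130.
The restocking fund pays out 5.7 × 158 = 900.60 in aggregate.
Group total = 130 + 900.60 = 1030.60.

1030.60 dollars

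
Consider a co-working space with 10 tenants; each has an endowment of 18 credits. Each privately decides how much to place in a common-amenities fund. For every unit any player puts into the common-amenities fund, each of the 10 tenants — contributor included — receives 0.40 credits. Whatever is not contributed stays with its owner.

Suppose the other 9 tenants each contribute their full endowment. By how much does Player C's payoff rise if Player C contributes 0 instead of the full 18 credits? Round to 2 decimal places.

10.80 credits

Switching from a contribution of 18 to 0 lets Player C keep an extra 18 credits, but lowers the common-amenities fund by 18, which costs Player C their own share of that drop: 0.40 × 18 = 7.20.
Net gain = 18 − 7.20 = 10.80. The private return per contributed unit (0.40) is below 1, so free-riding is indeed the best response regardless of what the others do.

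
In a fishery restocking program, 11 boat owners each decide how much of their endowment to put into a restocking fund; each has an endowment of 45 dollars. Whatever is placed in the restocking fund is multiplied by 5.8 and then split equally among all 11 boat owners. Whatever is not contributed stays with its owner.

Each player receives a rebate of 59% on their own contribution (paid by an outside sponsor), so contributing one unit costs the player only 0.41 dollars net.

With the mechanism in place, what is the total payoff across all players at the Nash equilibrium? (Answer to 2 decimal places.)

3163.05 dollars

Under the mechanism each unit contributed yields (5.8/11) / 0.41 = 1.2860 back to its contributor per unit of net cost, which exceeds 1, making full contribution the dominant choice for everyone.
So the Nash equilibrium is full contribution by all 11; the group earns 11 × (45 × 0.59 + 5.8 × 45) = 3163.05.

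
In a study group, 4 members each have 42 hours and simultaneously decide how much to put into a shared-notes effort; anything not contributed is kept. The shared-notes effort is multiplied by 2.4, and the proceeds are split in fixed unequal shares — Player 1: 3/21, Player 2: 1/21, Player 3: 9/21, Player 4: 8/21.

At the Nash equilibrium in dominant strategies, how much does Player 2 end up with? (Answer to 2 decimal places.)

46.80 hours

Player j's private return per contributed unit is 2.4 × (j's share). Contributing is weakly dominant for j when that share is at least 1/2.4 = 0.4167, and contributing 0 is dominant otherwise.
The only share above 0.4167 is Player 3's 9/21, contributing 42; the remaining 3 contribute 0. Total contributed: 42.
Player 2 keeps 42 and receives 2.4 × 42 × 1/21 = 4.80 from the shared-notes effort, for a payoff of 46.80.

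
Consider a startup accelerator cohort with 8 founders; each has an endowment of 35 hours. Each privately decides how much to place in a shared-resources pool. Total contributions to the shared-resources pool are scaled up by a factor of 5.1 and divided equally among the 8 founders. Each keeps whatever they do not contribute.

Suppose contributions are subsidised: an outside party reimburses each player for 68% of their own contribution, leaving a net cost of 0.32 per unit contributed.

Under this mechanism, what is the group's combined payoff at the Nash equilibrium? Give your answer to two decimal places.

1618.40 hours

With the mechanism, a contributed unit returns (5.1/8) / 0.32 = 1.9922 per unit of net cost to the contributor — now above 1 — so contributing fully is weakly dominant for every player.
At the Nash equilibrium everyone contributes 35. Group total payoff = 8 × (35 × 0.68 + 5.1 × 35) = 1618.40.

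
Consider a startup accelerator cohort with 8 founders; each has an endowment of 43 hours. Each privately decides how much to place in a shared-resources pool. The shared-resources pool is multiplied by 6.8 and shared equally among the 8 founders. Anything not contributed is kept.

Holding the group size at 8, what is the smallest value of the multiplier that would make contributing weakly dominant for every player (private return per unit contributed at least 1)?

8

A contributed unit returns (multiplier)/8 to its contributor.
This reaches 1 exactly when the multiplier is 8.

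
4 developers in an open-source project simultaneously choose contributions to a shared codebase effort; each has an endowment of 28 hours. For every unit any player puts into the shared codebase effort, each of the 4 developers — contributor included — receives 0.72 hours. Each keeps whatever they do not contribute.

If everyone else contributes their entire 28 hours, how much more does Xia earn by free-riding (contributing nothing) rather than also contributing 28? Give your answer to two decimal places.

Switching from a contribution of 28 to 0 lets Xia keep an extra 28 hours, but lowers the shared codebase effort by 28, which costs Xia their own share of that drop: 0.72 × 28 = 20.16.
Net gain = 28 − 20.16 = 7.84. The private return per contributed unit (0.72) is below 1, so free-riding is indeed the best response regardless of what the others do.

7.84 hours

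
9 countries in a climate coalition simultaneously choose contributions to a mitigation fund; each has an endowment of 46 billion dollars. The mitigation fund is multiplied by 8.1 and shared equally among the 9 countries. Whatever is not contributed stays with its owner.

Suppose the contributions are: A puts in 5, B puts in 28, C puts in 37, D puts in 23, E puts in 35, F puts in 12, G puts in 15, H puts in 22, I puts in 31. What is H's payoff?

211.20 billion dollars

Total contributed: 5 + 28 + 37 + 23 + 35 + 12 + 15 + 22 + 31 = 208.
Each receives 8.1 × 208 / 9 = 187.20 from the mitigation fund.
H keeps 46 − 22 = 24, so H's payoff is 24 + 187.20 = 211.20.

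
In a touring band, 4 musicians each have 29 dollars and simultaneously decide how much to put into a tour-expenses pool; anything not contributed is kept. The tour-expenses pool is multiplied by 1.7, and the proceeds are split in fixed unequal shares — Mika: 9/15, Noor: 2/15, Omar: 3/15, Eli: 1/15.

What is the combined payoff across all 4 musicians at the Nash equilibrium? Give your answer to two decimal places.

For player j, contributing a unit is worthwhile iff 1.7 × (j's share) ≥ 1, i.e. iff j's share is at least 0.5882.
Mika alone (share 9/15) is above the threshold, contributing 29; the remaining 3 contribute 0. Total contributed: 29.
The tour-expenses pool pays out 1.7 × 29 = 49.30 in total (split across the unequal shares, but the aggregate is all that matters for the group sum).
The 3 free-riders keep 29 each, adding 87. Group total = 87 + 49.30 = 136.30.

136.30 dollars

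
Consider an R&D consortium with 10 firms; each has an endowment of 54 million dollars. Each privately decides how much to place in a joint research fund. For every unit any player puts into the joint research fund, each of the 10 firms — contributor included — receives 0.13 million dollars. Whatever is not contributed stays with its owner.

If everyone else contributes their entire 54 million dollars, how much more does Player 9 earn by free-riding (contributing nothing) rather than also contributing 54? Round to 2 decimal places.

Switching from a contribution of 54 to 0 lets Player 9 keep an extra 54 million dollars, but lowers the joint research fund by 54, which costs Player 9 their own share of that drop: 0.13 × 54 = 7.02.
Net gain = 54 − 7.02 = 46.98. The private return per contributed unit (0.13) is below 1, so free-riding is indeed the best response regardless of what the others do.

46.98 million dollars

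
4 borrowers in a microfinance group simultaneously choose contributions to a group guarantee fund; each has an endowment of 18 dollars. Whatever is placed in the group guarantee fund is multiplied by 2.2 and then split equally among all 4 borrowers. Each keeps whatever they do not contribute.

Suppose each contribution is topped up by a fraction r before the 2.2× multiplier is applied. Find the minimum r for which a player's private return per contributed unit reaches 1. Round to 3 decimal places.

0.818

With matching at rate r, one contributed unit becomes (1 + r) in the group guarantee fund and returns 2.2 × (1 + r) / 4 to the contributor.
Setting this equal to 1: 1 + r = 4/2.2 = 1.8182.
So the minimum matching rate is r = 1.8182 − 1 = 0.818.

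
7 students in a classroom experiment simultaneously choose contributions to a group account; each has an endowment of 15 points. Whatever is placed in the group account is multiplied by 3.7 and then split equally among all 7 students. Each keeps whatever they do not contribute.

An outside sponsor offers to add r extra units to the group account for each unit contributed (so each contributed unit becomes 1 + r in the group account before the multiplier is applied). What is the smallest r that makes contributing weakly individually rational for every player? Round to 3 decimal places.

0.892

With matching at rate r, one contributed unit becomes (1 + r) in the group account and returns 3.7 × (1 + r) / 7 to the contributor.
Setting this equal to 1: 1 + r = 7/3.7 = 1.8919.
So the minimum matching rate is r = 1.8919 − 1 = 0.892.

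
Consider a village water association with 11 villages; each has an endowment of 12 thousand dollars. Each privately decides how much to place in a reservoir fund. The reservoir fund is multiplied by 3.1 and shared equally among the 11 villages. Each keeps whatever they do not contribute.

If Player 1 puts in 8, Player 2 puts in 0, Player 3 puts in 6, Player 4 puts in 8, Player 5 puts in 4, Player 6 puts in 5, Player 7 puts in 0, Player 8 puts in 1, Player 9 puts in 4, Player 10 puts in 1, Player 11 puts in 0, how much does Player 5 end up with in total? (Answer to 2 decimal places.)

Total contributed: 8 + 0 + 6 + 8 + 4 + 5 + 0 + 1 + 4 + 1 + 0 = 37.
Each receives 3.1 × 37 / 11 = 10.43 from the reservoir fund.
Player 5 keeps 12 − 4 = 8, so Player 5's payoff is 8 + 10.43 = 18.43.

18.43 thousand dollars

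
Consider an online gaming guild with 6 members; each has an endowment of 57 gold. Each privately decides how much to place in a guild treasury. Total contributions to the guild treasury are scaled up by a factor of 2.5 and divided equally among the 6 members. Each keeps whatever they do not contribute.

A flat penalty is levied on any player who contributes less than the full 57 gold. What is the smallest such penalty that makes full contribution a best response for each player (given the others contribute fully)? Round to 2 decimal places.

Given the others contribute fully, the best deviation is to contribute 0 (any partial contribution still incurs the fine and gives up units whose private return 0.4167 is below 1).
Deviating from 57 to 0 saves 57 gold but forfeits the deviator's share of the drop in the guild treasury: 2.5/6 × 57 = 23.75.
So the deviation gain is 57 − 23.75 = 33.25, and the fine must be at least 33.25 gold to wipe it out.

33.25 gold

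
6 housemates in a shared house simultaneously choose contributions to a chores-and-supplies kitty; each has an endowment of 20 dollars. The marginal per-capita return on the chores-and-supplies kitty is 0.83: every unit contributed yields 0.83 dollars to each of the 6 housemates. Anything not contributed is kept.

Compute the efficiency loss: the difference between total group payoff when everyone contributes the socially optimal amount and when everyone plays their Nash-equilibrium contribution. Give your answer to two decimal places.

The private return per contributed unit is 0.83 < 1, so contributing 0 is dominant for every player. At the Nash equilibrium everyone keeps their 20, and the group total is 6 × 20 = 120.
Each contributed unit returns 4.980 to the group as a whole (0.83 to each of 6 players), which exceeds 1, so the social optimum is full contribution: group total = 4.980 × 120 = 597.60.
Efficiency loss = 597.60 − 120 = 477.60.

477.60 dollars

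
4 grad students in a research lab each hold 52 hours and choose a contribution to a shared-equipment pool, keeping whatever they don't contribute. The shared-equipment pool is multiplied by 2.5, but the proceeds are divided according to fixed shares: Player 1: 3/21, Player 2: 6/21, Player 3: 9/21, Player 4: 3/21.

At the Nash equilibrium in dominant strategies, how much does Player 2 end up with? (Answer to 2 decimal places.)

89.14 hours

A player with share s gets back 2.5·s per unit contributed, so full contribution is dominant for anyone with s > 1/2.5 = 0.4000 and zero contribution is dominant for anyone below.
The only share above 0.4000 is Player 3's 9/21, contributing 52; the remaining 3 contribute 0. Total contributed: 52.
Player 2 keeps 52 and receives 2.5 × 52 × 6/21 = 37.14 from the shared-equipment pool, for a payoff of 89.14.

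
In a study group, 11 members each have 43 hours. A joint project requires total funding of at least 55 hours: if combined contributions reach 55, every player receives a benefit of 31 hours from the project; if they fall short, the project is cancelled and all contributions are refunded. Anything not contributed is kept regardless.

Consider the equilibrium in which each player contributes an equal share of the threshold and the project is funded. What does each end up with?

69 hours

Equal share of the threshold: 55/11 = 5.
At this profile no one gains by cutting their contribution: any cut drops the total below 55, the project is cancelled, contributions are refunded, and the deviator ends with 43, which is less than 43 − 5 + 31 = 69. Contributing more than 5 just wastes the excess. So contributing exactly 5 is a best response.
Each player's payoff: 43 − 5 + 31 = 69.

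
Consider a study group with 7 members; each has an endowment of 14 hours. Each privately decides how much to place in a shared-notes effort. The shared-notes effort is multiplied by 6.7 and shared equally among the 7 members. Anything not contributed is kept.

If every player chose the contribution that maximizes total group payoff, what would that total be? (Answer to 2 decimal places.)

Each contributed unit returns 6.700 to the group as a whole (0.9571 to each of 7 players), which exceeds 1, so the social optimum is full contribution: group total = 6.700 × 98 = 656.60.

656.60 hours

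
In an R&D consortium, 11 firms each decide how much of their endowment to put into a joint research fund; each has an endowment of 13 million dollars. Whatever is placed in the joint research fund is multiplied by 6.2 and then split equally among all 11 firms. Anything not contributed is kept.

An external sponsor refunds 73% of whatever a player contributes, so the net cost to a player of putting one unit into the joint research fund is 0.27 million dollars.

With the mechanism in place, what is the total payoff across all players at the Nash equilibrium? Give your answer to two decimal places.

Under the mechanism each unit contributed yields (6.2/11) / 0.27 = 2.0875 back to its contributor per unit of net cost, which exceeds 1, making full contribution the dominant choice for everyone.
So the Nash equilibrium is full contribution by all 11; the group earns 11 × (13 × 0.73 + 6.2 × 13) = 990.99.

990.99 million dollars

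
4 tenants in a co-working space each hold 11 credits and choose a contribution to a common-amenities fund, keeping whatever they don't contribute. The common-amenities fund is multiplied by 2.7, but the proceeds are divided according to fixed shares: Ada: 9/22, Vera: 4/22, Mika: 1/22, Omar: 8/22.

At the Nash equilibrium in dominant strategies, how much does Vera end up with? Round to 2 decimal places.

16.40 credits

For player j, contributing a unit is worthwhile iff 2.7 × (j's share) ≥ 1, i.e. iff j's share is at least 0.3704.
Ada alone (share 9/22) is above the threshold, contributing 11; the remaining 3 contribute 0. Total contributed: 11.
Vera keeps 11 and receives 2.7 × 11 × 4/22 = 5.40 from the common-amenities fund, for a payoff of 16.40.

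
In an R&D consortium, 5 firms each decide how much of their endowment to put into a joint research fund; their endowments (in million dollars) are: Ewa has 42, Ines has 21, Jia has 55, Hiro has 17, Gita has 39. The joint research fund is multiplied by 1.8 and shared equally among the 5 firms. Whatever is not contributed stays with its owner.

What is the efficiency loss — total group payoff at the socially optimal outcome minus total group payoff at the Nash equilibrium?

The private return per contributed unit is 1.8/5 = 0.3600 < 1 for every player regardless of endowment, so the Nash equilibrium is zero contribution and the group total is Σ E_j = 42 + 21 + 55 + 17 + 39 = 174.
Each contributed unit returns 1.800 to the group, so the social optimum is full contribution by everyone: group total = 1.800 × 174 = 313.20.
Efficiency loss = (1.800 − 1) × 174 = 139.20.

139.20 million dollars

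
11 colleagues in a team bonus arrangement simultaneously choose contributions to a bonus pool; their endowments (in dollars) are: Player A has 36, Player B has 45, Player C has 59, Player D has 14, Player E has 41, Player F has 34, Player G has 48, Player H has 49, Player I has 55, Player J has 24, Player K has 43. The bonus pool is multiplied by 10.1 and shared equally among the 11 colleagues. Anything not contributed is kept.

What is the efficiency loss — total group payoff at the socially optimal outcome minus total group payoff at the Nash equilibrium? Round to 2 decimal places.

The private return per contributed unit is 10.1/11 = 0.9182 < 1 for every player regardless of endowment, so the Nash equilibrium is zero contribution and the group total is Σ E_j = 36 + 45 + 59 + 14 + 41 + 34 + 48 + 49 + 55 + 24 + 43 = 448.
Each contributed unit returns 10.100 to the group, so the social optimum is full contribution by everyone: group total = 10.100 × 448 = 4524.80.
Efficiency loss = (10.100 − 1) × 448 = 4076.80.

4076.80 dollars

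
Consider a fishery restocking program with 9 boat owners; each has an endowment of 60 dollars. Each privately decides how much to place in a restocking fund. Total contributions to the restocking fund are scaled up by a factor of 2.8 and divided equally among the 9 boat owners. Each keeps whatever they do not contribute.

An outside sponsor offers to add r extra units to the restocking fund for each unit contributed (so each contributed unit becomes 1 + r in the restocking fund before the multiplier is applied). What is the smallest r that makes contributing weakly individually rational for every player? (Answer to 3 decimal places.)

2.214

With matching at rate r, one contributed unit becomes (1 + r) in the restocking fund and returns 2.8 × (1 + r) / 9 to the contributor.
Setting this equal to 1: 1 + r = 9/2.8 = 3.2143.
So the minimum matching rate is r = 3.2143 − 1 = 2.214.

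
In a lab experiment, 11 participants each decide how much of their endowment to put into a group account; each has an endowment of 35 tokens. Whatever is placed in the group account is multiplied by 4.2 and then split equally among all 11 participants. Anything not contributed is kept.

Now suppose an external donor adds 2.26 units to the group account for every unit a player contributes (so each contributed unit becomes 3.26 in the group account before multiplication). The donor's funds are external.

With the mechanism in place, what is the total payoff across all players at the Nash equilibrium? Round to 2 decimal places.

With the mechanism, a contributed unit returns 4.2 × 3.26 / 11 = 1.2447 per unit of net cost to the contributor — now above 1 — so contributing fully is weakly dominant for every player.
So the Nash equilibrium is full contribution by all 11; the group earns 4.2 × 3.26 × 385 = 5271.42.

5271.42 tokens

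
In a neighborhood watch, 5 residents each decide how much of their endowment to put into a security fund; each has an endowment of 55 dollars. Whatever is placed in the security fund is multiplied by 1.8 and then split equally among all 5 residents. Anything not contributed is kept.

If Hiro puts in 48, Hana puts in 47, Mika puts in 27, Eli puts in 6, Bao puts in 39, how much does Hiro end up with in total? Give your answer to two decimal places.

67.12 dollars

Total contributed: 48 + 47 + 27 + 6 + 39 = 167.
Each receives 1.8 × 167 / 5 = 60.12 from the security fund.
Hiro keeps 55 − 48 = 7, so Hiro's payoff is 7 + 60.12 = 67.12.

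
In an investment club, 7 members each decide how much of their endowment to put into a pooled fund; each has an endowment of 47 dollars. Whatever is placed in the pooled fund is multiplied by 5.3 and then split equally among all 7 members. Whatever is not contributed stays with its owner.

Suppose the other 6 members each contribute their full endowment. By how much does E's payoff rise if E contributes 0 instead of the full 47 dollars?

Switching from a contribution of 47 to 0 lets E keep an extra 47 dollars, but lowers the pooled fund by 47, which costs E their own share of that drop: 5.3/7 × 47 = 35.59.
Net gain = 47 − 35.59 = 11.41. The private return per contributed unit (0.7571) is below 1, so free-riding is indeed the best response regardless of what the others do.

11.41 dollars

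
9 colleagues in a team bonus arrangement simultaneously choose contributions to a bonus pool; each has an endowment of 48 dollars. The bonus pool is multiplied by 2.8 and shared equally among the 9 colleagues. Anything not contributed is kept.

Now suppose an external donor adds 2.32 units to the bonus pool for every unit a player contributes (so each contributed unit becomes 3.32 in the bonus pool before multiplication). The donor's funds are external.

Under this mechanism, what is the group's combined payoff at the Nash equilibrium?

4015.87 dollars

With the mechanism, a contributed unit returns 2.8 × 3.32 / 9 = 1.0329 per unit of net cost to the contributor — now above 1 — so contributing fully is weakly dominant for every player.
So the Nash equilibrium is full contribution by all 9; the group earns 2.8 × 3.32 × 432 = 4015.87.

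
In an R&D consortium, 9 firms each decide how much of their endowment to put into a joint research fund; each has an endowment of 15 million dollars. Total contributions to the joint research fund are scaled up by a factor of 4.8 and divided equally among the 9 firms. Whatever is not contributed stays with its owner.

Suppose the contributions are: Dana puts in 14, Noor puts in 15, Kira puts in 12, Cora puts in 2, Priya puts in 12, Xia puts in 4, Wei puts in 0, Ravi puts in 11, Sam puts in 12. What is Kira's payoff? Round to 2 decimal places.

46.73 million dollars

Total contributed: 14 + 15 + 12 + 2 + 12 + 4 + 0 + 11 + 12 = 82.
Each receives 4.8 × 82 / 9 = 43.73 from the joint research fund.
Kira keeps 15 − 12 = 3, so Kira's payoff is 3 + 43.73 = 46.73.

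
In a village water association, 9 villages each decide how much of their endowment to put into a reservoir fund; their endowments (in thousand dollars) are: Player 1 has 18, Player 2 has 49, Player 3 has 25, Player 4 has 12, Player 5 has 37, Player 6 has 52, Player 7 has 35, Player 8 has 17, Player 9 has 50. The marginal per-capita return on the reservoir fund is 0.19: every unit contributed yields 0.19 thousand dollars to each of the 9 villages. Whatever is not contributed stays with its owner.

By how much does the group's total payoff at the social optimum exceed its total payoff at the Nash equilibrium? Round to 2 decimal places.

209.45 thousand dollars

The private return per contributed unit is 0.19 < 1 for everyone, so the Nash equilibrium is zero contribution and the group total is Σ E_j = 18 + 49 + 25 + 12 + 37 + 52 + 35 + 17 + 50 = 295.
Each contributed unit returns 1.710 to the group, so the social optimum is full contribution by everyone: group total = 1.710 × 295 = 504.45.
Efficiency loss = (1.710 − 1) × 295 = 209.45.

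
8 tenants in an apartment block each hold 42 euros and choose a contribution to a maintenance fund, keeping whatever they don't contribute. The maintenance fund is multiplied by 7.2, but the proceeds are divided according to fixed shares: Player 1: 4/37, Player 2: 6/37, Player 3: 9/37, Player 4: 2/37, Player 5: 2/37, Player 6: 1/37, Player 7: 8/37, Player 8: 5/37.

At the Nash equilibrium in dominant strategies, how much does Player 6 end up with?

66.52 euros

Player j's private return per contributed unit is 7.2 × (j's share). Contributing is weakly dominant for j when that share is at least 1/7.2 = 0.1389, and contributing 0 is dominant otherwise.
The shares above 0.1389 belong to Player 2, Player 3 and Player 7, contributing 42 each; the remaining 5 contribute 0. Total contributed: 126.
Player 6 keeps 42 and receives 7.2 × 126 × 1/37 = 24.52 from the maintenance fund, for a payoff of 66.52.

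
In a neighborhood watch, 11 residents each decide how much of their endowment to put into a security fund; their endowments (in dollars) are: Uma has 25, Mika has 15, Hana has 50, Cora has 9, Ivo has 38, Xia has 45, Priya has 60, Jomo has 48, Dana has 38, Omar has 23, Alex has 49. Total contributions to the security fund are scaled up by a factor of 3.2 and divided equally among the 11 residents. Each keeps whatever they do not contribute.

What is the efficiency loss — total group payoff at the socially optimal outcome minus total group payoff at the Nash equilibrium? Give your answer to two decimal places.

880.00 dollars

The private return per contributed unit is 3.2/11 = 0.2909 < 1 for every player regardless of endowment, so the Nash equilibrium is zero contribution and the group total is Σ E_j = 25 + 15 + 50 + 9 + 38 + 45 + 60 + 48 + 38 + 23 + 49 = 400.
Each contributed unit returns 3.200 to the group, so the social optimum is full contribution by everyone: group total = 3.200 × 400 = 1280.00.
Efficiency loss = (3.200 − 1) × 400 = 880.00.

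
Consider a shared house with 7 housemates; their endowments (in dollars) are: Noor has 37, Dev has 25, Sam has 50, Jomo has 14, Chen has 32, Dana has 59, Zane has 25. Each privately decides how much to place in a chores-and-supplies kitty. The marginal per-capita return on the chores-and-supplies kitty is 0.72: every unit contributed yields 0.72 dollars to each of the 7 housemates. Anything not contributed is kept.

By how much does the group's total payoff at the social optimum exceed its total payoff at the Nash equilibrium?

The private return per contributed unit is 0.72 < 1 for everyone, so the Nash equilibrium is zero contribution and the group total is Σ E_j = 37 + 25 + 50 + 14 + 32 + 59 + 25 = 242.
Each contributed unit returns 5.040 to the group, so the social optimum is full contribution by everyone: group total = 5.040 × 242 = 1219.68.
Efficiency loss = (5.040 − 1) × 242 = 977.68.

977.68 dollars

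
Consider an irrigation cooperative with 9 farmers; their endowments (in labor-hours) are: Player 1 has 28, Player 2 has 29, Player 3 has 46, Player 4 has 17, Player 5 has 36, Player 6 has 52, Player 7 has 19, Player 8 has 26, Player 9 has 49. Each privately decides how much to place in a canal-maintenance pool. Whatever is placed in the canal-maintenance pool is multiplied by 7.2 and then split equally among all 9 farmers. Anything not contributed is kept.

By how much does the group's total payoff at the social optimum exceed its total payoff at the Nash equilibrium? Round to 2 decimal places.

1872.40 labor-hours

The private return per contributed unit is 7.2/9 = 0.8000 < 1 for every player regardless of endowment, so the Nash equilibrium is zero contribution and the group total is Σ E_j = 28 + 29 + 46 + 17 + 36 + 52 + 19 + 26 + 49 = 302.
Each contributed unit returns 7.200 to the group, so the social optimum is full contribution by everyone: group total = 7.200 × 302 = 2174.40.
Efficiency loss = (7.200 − 1) × 302 = 1872.40.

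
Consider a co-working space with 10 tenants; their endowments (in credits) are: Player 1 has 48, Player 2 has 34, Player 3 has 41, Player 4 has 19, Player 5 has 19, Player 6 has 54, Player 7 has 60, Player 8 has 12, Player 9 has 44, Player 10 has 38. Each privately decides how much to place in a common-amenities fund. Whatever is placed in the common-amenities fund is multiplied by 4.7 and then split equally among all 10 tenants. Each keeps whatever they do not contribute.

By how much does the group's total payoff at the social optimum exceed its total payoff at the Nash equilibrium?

The private return per contributed unit is 4.7/10 = 0.4700 < 1 for every player regardless of endowment, so the Nash equilibrium is zero contribution and the group total is Σ E_j = 48 + 34 + 41 + 19 + 19 + 54 + 60 + 12 + 44 + 38 = 369.
Each contributed unit returns 4.700 to the group, so the social optimum is full contribution by everyone: group total = 4.700 × 369 = 1734.30.
Efficiency loss = (4.700 − 1) × 369 = 1365.30.

1365.30 credits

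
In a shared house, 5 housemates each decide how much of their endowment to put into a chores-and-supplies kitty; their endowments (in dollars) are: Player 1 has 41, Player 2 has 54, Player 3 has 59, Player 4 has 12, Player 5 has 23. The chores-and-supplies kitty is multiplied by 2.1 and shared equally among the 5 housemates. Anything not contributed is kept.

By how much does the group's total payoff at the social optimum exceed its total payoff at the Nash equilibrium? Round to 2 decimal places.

The private return per contributed unit is 2.1/5 = 0.4200 < 1 for every player regardless of endowment, so the Nash equilibrium is zero contribution and the group total is Σ E_j = 41 + 54 + 59 + 12 + 23 = 189.
Each contributed unit returns 2.100 to the group, so the social optimum is full contribution by everyone: group total = 2.100 × 189 = 396.90.
Efficiency loss = (2.100 − 1) × 189 = 207.90.

207.90 dollars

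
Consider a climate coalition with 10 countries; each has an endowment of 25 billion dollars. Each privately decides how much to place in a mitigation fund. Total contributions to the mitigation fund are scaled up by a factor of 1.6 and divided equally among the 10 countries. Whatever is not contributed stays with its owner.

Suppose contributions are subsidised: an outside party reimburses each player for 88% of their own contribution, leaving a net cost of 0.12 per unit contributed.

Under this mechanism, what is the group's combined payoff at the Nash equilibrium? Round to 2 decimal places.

The effective private return per unit is now (1.6/10) / 0.12 = 1.3333 > 1, so every player's dominant strategy flips to full contribution.
So the Nash equilibrium is full contribution by all 10; the group earns 10 × (25 × 0.88 + 1.6 × 25) = 620.00.

620.00 billion dollars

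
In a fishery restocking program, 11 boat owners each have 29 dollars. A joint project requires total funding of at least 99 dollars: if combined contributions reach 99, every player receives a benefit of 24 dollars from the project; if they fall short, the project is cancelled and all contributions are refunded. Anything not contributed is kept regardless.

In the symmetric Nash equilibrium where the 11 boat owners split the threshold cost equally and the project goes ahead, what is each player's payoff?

Equal share of the threshold: 99/11 = 9.
At this profile no one gains by cutting their contribution: any cut drops the total below 99, the project is cancelled, contributions are refunded, and the deviator ends with 29, which is less than 29 − 9 + 24 = 44. Contributing more than 9 just wastes the excess. So contributing exactly 9 is a best response.
Each player's payoff: 29 − 9 + 24 = 44.

44 dollars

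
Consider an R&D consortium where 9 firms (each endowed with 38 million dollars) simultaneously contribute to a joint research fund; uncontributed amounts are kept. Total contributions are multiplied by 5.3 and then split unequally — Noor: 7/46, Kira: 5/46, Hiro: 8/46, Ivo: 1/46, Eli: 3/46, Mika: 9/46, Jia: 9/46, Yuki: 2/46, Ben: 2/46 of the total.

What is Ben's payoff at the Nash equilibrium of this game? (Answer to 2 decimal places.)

A player with share s gets back 5.3·s per unit contributed, so full contribution is dominant for anyone with s > 1/5.3 = 0.1887 and zero contribution is dominant for anyone below.
Mika and Jia are above the threshold, contributing 38 each; the remaining 7 contribute 0. Total contributed: 76.
Ben keeps 38 and receives 5.3 × 76 × 2/46 = 17.51 from the joint research fund, for a payoff of 55.51.

55.51 million dollars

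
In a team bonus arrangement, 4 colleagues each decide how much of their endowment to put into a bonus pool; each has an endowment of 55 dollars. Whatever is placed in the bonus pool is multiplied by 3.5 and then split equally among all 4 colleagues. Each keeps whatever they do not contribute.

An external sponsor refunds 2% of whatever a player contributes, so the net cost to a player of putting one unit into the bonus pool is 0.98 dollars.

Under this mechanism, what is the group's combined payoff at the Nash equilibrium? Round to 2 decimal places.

220.00 dollars

With the mechanism, a contributed unit returns (3.5/4) / 0.98 = 0.8929 per unit of net cost — still below 1 — so contributing 0 remains dominant for every player.
At the Nash equilibrium no one contributes; group total payoff = 4 × 55 = 220.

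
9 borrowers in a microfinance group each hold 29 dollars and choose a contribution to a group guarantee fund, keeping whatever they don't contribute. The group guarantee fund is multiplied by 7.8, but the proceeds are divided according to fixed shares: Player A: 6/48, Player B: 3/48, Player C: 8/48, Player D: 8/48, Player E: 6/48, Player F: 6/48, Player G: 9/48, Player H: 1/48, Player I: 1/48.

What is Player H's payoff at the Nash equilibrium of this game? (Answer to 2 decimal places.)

Each unit j contributes comes back to j as 7.8 × (j's share), so j prefers to contribute only if that share exceeds 1/7.8 = 0.1282; otherwise keeping the unit dominates.
Player C, Player D and Player G clear that bar, contributing 29 each; the remaining 6 contribute 0. Total contributed: 87.
Player H keeps 29 and receives 7.8 × 87 × 1/48 = 14.14 from the group guarantee fund, for a payoff of 43.14.

43.14 dollars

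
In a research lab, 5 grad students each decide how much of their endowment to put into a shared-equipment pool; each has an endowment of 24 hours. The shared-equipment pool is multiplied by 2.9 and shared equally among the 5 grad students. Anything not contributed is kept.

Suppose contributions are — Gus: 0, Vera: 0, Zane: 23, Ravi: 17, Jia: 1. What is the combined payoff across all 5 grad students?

197.90 hours

Total contributed: 0 + 0 + 23 + 17 + 1 = 41; total kept: 5 × 24 − 41 = 79.
The shared-equipment pool pays out 2.9 × 41 = 118.90 in aggregate.
Group total = 79 + 118.90 = 197.90.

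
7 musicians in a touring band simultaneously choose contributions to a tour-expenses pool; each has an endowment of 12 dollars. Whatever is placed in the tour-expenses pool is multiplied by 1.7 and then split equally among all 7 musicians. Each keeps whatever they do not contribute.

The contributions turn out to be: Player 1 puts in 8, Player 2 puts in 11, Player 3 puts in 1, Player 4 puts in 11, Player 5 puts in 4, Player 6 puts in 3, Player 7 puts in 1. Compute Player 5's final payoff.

17.47 dollars

Total contributed: 8 + 11 + 1 + 11 + 4 + 3 + 1 = 39.
Each receives 1.7 × 39 / 7 = 9.47 from the tour-expenses pool.
Player 5 keeps 12 − 4 = 8, so Player 5's payoff is 8 + 9.47 = 17.47.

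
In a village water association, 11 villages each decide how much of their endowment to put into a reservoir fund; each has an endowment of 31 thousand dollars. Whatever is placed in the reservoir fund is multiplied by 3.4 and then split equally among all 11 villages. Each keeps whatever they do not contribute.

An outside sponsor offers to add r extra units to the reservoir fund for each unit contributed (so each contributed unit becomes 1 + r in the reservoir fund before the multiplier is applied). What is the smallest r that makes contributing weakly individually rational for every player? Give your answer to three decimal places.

2.235

With matching at rate r, one contributed unit becomes (1 + r) in the reservoir fund and returns 3.4 × (1 + r) / 11 to the contributor.
Setting this equal to 1: 1 + r = 11/3.4 = 3.2353.
So the minimum matching rate is r = 3.2353 − 1 = 2.235.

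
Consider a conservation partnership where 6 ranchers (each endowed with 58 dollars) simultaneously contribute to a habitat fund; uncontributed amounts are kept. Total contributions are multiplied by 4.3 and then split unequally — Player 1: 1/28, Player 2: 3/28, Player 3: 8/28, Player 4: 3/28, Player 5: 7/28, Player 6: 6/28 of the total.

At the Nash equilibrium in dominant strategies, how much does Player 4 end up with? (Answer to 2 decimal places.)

111.44 dollars

For player j, contributing a unit is worthwhile iff 4.3 × (j's share) ≥ 1, i.e. iff j's share is at least 0.2326.
Player 3 and Player 5 clear that bar, contributing 58 each; the remaining 4 contribute 0. Total contributed: 116.
Player 4 keeps 58 and receives 4.3 × 116 × 3/28 = 53.44 from the habitat fund, for a payoff of 111.44.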